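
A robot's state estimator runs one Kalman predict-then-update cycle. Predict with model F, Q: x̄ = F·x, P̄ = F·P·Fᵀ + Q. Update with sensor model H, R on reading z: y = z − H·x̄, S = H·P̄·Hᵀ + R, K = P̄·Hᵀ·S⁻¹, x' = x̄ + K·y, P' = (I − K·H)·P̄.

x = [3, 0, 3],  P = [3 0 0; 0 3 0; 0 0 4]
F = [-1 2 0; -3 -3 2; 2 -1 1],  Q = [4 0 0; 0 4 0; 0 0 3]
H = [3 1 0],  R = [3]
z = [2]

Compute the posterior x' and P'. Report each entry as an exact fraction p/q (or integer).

x̄ = F·x = [-3, -3, 9]
P̄ = F·P·Fᵀ + Q = [19 -9 -12; -9 74 -1; -12 -1 22]
y = z − H·x̄ = [14]
S = H·P̄·Hᵀ + R = [194]
K = P̄·Hᵀ·S⁻¹ = [24/97; 47/194; -37/194]
x' = x̄ + K·y = [45/97, 38/97, 614/97]
P' = (I − K·H)·P̄ = [691/97 -2001/97 -276/97; -2001/97 12147/194 1545/194; -276/97 1545/194 2899/194]

x' = [45/97, 38/97, 614/97]
P' = [691/97 -2001/97 -276/97; -2001/97 12147/194 1545/194; -276/97 1545/194 2899/194]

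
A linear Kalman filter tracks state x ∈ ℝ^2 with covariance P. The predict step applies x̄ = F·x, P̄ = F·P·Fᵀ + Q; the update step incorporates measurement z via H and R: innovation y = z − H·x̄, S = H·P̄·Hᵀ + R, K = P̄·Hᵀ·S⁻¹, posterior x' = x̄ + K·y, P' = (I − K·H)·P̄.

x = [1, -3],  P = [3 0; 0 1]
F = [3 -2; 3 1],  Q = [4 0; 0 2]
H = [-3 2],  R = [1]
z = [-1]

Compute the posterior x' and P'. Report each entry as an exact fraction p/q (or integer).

x̄ = F·x = [9, 0]
P̄ = F·P·Fᵀ + Q = [35 25; 25 30]
y = z − H·x̄ = [26]
S = H·P̄·Hᵀ + R = [136]
K = P̄·Hᵀ·S⁻¹ = [-55/136; -15/136]
x' = x̄ + K·y = [-103/68, -195/68]
P' = (I − K·H)·P̄ = [1735/136 2575/136; 2575/136 3855/136]

x' = [-103/68, -195/68]
P' = [1735/136 2575/136; 2575/136 3855/136]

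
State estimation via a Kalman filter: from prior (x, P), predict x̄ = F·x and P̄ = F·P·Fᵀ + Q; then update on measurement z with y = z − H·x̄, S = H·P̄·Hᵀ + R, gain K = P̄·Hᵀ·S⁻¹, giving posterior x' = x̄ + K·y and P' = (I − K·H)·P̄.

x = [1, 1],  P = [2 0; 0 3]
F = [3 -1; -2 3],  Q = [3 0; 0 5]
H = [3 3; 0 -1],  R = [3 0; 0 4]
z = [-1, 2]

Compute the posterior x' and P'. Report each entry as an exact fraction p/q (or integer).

x̄ = F·x = [2, 1]
P̄ = F·P·Fᵀ + Q = [24 -21; -21 40]
y = z − H·x̄ = [-10, 3]
S = H·P̄·Hᵀ + R = [201 -57; -57 44]
K = P̄·Hᵀ·S⁻¹ = [531/1865 1578/1865; 76/1865 -1597/1865]
x' = x̄ + K·y = [3154/1865, -3686/1865]
P' = (I − K·H)·P̄ = [6843/1865 -6312/1865; -6312/1865 6388/1865]

x' = [3154/1865, -3686/1865]
P' = [6843/1865 -6312/1865; -6312/1865 6388/1865]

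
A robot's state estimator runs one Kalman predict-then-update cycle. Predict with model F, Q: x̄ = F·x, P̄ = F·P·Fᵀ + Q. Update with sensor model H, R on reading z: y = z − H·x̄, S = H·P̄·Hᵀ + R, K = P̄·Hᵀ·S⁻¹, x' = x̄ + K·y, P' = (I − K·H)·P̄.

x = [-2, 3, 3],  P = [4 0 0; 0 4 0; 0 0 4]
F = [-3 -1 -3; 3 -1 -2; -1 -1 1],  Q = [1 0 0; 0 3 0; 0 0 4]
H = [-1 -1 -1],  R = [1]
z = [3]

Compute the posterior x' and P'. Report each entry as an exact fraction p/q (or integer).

x̄ = F·x = [-6, -15, 2]
P̄ = F·P·Fᵀ + Q = [77 -8 4; -8 59 -16; 4 -16 16]
y = z − H·x̄ = [-16]
S = H·P̄·Hᵀ + R = [113]
K = P̄·Hᵀ·S⁻¹ = [-73/113; -35/113; -4/113]
x' = x̄ + K·y = [490/113, -1135/113, 290/113]
P' = (I − K·H)·P̄ = [3372/113 -3459/113 160/113; -3459/113 5442/113 -1948/113; 160/113 -1948/113 1792/113]

x' = [490/113, -1135/113, 290/113]
P' = [3372/113 -3459/113 160/113; -3459/113 5442/113 -1948/113; 160/113 -1948/113 1792/113]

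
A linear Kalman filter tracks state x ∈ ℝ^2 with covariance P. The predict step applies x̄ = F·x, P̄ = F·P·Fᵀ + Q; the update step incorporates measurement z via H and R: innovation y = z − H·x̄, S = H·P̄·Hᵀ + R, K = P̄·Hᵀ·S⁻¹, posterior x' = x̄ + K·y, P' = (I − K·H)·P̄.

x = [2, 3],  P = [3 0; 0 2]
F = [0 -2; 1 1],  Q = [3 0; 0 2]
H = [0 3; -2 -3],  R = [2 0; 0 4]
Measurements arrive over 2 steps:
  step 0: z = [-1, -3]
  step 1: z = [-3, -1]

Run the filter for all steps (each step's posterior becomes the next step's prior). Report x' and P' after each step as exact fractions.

step 0: x' = [482/429, -31/429], P' = [1691/1287 -382/1287; -382/1287 272/1287]
step 1: x' = [505750/389933, -292421/389933], P' = [410513/389933 -85946/389933; -85946/389933 72976/389933]

step 0: x̄ = F·x = [-6, 5]
step 0: P̄ = F·P·Fᵀ + Q = [11 -4; -4 7]
step 0: y = z − H·x̄ = [-16, 0]
step 0: S = H·P̄·Hᵀ + R = [65 -39; -39 63]
step 0: K = P̄·Hᵀ·S⁻¹ = [-191/429 -43/99; 136/429 -1/99]
step 0: x' = x̄ + K·y = [482/429, -31/429]
step 0: P' = (I − K·H)·P̄ = [1691/1287 -382/1287; -382/1287 272/1287]
step 1: x̄ = F·x = [62/429, 41/39]
step 1: P̄ = F·P·Fᵀ + Q = [4949/1287 20/117; 20/117 343/117]
step 1: y = z − H·x̄ = [-80/13, 1048/429]
step 1: S = H·P̄·Hᵀ + R = [369/13 -1069/39; -1069/39 61541/1287]
step 1: K = P̄·Hᵀ·S⁻¹ = [-128919/389933 -140797/389933; 109464/389933 -11759/389933]
step 1: x' = x̄ + K·y = [505750/389933, -292421/389933]
step 1: P' = (I − K·H)·P̄ = [410513/389933 -85946/389933; -85946/389933 72976/389933]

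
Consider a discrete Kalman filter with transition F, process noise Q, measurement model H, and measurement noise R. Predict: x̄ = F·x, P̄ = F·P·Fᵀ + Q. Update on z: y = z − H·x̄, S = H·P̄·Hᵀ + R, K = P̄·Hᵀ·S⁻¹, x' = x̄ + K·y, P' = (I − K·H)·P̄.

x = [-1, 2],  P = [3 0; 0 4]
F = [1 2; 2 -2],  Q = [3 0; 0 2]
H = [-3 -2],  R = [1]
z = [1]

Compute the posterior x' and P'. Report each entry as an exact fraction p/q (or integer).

x' = [689/199, -1134/199]
P' = [2262/199 -3370/199; -3370/199 5070/199]

x̄ = F·x = [3, -6]
P̄ = F·P·Fᵀ + Q = [22 -10; -10 30]
y = z − H·x̄ = [-2]
S = H·P̄·Hᵀ + R = [199]
K = P̄·Hᵀ·S⁻¹ = [-46/199; -30/199]
x' = x̄ + K·y = [689/199, -1134/199]
P' = (I − K·H)·P̄ = [2262/199 -3370/199; -3370/199 5070/199]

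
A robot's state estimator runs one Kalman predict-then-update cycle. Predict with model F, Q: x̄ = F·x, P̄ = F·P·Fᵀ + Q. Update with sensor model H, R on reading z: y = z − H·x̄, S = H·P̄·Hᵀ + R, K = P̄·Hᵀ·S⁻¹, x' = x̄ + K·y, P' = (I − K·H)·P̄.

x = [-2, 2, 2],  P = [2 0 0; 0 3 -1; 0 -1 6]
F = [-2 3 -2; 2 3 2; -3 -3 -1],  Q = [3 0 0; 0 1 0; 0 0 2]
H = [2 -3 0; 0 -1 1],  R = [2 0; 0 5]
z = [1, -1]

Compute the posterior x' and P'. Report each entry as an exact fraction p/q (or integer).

x̄ = F·x = [6, 6, -2]
P̄ = F·P·Fᵀ + Q = [74 -5 -6; -5 48 -42; -6 -42 47]
y = z − H·x̄ = [7, 7]
S = H·P̄·Hᵀ + R = [790 268; 268 184]
K = P̄·Hᵀ·S⁻¹ = [7565/18384 -22237/36768; -527/9192 -7457/18384; -719/18384 19879/36768]
x' = x̄ + K·y = [56953/12256, 16909/6128, 18517/12256]
P' = (I − K·H)·P̄ = [232405/36768 72425/18384 33665/36768; 72425/18384 24493/9192 11701/18384; 33665/36768 11701/18384 122797/36768]

x' = [56953/12256, 16909/6128, 18517/12256]
P' = [232405/36768 72425/18384 33665/36768; 72425/18384 24493/9192 11701/18384; 33665/36768 11701/18384 122797/36768]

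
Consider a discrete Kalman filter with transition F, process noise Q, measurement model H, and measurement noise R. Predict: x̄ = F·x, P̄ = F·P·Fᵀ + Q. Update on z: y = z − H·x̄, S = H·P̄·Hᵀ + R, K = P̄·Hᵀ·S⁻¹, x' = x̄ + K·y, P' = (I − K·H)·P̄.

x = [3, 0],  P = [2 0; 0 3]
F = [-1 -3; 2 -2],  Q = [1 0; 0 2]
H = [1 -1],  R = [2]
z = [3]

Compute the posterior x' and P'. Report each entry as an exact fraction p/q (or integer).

x' = [57/13, 30/13]
P' = [262/13 246/13; 246/13 254/13]

x̄ = F·x = [-3, 6]
P̄ = F·P·Fᵀ + Q = [30 14; 14 22]
y = z − H·x̄ = [12]
S = H·P̄·Hᵀ + R = [26]
K = P̄·Hᵀ·S⁻¹ = [8/13; -4/13]
x' = x̄ + K·y = [57/13, 30/13]
P' = (I − K·H)·P̄ = [262/13 246/13; 246/13 254/13]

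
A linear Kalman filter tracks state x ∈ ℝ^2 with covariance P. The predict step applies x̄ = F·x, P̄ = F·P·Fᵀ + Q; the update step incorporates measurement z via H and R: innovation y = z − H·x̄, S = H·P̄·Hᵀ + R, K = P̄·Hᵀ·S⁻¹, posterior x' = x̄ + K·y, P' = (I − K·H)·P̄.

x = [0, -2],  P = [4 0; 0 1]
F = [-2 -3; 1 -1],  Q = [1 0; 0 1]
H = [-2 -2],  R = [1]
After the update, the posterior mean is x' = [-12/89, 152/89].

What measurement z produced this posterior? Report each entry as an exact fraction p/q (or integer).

z = [-3]

x̄ = F·x = [6, 2]
P̄ = F·P·Fᵀ + Q = [26 -5; -5 6]
S = H·P̄·Hᵀ + R = [89]
K = P̄·Hᵀ·S⁻¹ = [-42/89; -2/89]
x' − x̄ = [-546/89, -26/89] = K·y
y = (KᵀK)⁻¹·Kᵀ·(x' − x̄) = [13]
z = y + H·x̄ = [13] + [-16] = [-3]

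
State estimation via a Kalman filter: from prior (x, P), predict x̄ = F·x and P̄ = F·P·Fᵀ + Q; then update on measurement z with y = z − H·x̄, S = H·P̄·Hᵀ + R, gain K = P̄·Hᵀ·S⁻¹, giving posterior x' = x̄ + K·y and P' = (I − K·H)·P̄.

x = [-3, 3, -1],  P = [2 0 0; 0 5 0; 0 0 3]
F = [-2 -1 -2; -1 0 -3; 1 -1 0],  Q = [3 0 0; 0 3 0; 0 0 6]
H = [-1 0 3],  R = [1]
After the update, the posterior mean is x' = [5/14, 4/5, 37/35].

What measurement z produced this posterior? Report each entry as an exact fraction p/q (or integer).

x̄ = F·x = [5, 6, -6]
P̄ = F·P·Fᵀ + Q = [28 22 1; 22 32 -2; 1 -2 13]
S = H·P̄·Hᵀ + R = [140]
K = P̄·Hᵀ·S⁻¹ = [-5/28; -1/5; 19/70]
x' − x̄ = [-65/14, -26/5, 247/35] = K·y
y = (KᵀK)⁻¹·Kᵀ·(x' − x̄) = [26]
z = y + H·x̄ = [26] + [-23] = [3]

z = [3]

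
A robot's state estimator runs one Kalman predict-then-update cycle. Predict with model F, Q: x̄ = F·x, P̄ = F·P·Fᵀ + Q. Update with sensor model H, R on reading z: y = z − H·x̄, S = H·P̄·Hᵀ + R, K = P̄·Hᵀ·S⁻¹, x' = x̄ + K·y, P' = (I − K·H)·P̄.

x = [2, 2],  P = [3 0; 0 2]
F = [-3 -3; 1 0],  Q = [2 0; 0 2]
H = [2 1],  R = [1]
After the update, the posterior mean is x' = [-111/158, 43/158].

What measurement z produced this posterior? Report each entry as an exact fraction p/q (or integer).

x̄ = F·x = [-12, 2]
P̄ = F·P·Fᵀ + Q = [47 -9; -9 5]
S = H·P̄·Hᵀ + R = [158]
K = P̄·Hᵀ·S⁻¹ = [85/158; -13/158]
x' − x̄ = [1785/158, -273/158] = K·y
y = (KᵀK)⁻¹·Kᵀ·(x' − x̄) = [21]
z = y + H·x̄ = [21] + [-22] = [-1]

z = [-1]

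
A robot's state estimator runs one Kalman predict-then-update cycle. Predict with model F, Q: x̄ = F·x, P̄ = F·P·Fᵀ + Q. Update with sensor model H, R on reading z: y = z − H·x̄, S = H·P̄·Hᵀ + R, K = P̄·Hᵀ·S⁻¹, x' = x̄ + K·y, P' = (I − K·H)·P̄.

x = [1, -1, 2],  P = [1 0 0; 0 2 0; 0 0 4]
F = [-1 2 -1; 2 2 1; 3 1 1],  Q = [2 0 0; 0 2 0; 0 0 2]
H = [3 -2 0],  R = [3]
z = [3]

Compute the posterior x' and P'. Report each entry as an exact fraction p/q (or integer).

x' = [-14/93, -48/31, -35/93]
P' = [1109/186 267/31 959/186; 267/31 408/31 249/31; 959/186 249/31 1793/186]

x̄ = F·x = [-5, 2, 4]
P̄ = F·P·Fᵀ + Q = [15 2 -3; 2 18 14; -3 14 17]
y = z − H·x̄ = [22]
S = H·P̄·Hᵀ + R = [186]
K = P̄·Hᵀ·S⁻¹ = [41/186; -5/31; -37/186]
x' = x̄ + K·y = [-14/93, -48/31, -35/93]
P' = (I − K·H)·P̄ = [1109/186 267/31 959/186; 267/31 408/31 249/31; 959/186 249/31 1793/186]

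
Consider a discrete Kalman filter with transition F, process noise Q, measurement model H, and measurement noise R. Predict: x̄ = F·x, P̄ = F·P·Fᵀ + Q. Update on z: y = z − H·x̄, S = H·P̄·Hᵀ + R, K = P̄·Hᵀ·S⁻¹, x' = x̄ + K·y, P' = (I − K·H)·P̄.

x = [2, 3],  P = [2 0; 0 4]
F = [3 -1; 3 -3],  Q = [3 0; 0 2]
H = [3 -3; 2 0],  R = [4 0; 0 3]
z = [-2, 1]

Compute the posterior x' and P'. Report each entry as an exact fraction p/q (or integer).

x̄ = F·x = [3, -3]
P̄ = F·P·Fᵀ + Q = [25 30; 30 56]
y = z − H·x̄ = [-20, -5]
S = H·P̄·Hᵀ + R = [193 -30; -30 103]
K = P̄·Hᵀ·S⁻¹ = [-45/18979 9200/18979; -6234/18979 9240/18979]
x' = x̄ + K·y = [11837/18979, 21543/18979]
P' = (I − K·H)·P̄ = [13800/18979 13860/18979; 13860/18979 22172/18979]

x' = [11837/18979, 21543/18979]
P' = [13800/18979 13860/18979; 13860/18979 22172/18979]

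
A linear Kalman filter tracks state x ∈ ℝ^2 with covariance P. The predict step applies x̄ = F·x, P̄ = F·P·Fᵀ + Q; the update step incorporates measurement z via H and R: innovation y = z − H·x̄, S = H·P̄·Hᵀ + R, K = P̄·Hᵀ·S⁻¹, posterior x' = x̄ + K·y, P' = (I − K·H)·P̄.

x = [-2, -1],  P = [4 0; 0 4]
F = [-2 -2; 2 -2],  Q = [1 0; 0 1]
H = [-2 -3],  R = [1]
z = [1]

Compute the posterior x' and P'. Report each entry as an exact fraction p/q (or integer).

x̄ = F·x = [6, -2]
P̄ = F·P·Fᵀ + Q = [33 0; 0 33]
y = z − H·x̄ = [7]
S = H·P̄·Hᵀ + R = [430]
K = P̄·Hᵀ·S⁻¹ = [-33/215; -99/430]
x' = x̄ + K·y = [1059/215, -1553/430]
P' = (I − K·H)·P̄ = [4917/215 -3267/215; -3267/215 4389/430]

x' = [1059/215, -1553/430]
P' = [4917/215 -3267/215; -3267/215 4389/430]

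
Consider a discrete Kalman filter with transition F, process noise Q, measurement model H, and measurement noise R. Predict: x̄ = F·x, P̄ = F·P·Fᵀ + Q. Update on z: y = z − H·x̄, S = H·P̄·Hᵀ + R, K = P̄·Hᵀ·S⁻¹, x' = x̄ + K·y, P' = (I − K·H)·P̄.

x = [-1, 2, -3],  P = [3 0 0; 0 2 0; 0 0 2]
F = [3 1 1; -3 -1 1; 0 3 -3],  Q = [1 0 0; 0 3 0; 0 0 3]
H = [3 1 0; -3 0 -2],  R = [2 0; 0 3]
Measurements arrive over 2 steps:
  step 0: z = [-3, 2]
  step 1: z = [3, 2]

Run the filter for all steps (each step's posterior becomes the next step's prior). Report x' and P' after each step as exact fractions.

step 0: x̄ = F·x = [-4, -2, 15]
step 0: P̄ = F·P·Fᵀ + Q = [32 -27 0; -27 34 -12; 0 -12 39]
step 0: y = z − H·x̄ = [11, 20]
step 0: S = H·P̄·Hᵀ + R = [162 -183; -183 447]
step 0: K = P̄·Hᵀ·S⁻¹ = [59/173 -13/173; -598/12975 2803/12975; -2182/4325 -1648/4325]
step 0: x' = x̄ + K·y = [-303/173, 7844/4325, 7913/4325]
step 0: P' = (I − K·H)·P̄ = [217/173 -533/173 -306/173; -533/173 118729/12975 18586/4325; -306/173 18586/4325 13947/4325]
step 1: x̄ = F·x = [-6968/4325, 22794/4325, -207/4325]
step 1: P̄ = F·P·Fᵀ + Q = [53986/12975 16487/12975 25813/4325; 16487/12975 132304/12975 2021/4325; 25813/4325 2021/4325 160137/4325]
step 1: y = z − H·x̄ = [2217/865, -12668/4325]
step 1: S = H·P̄·Hᵀ + R = [29722/519 -67473/865; -67473/865 1125237/4325]
step 1: K = P̄·Hᵀ·S⁻¹ = [7237267/38124233 -201199/5446319; 14161958/38124233 507207/5446319; -10349853/38124233 -2368286/5446319]
step 1: x' = x̄ + K·y = [-38747521/38124233, 226823580/38124233, 20205848/38124233]
step 1: P' = (I − K·H)·P̄ = [24700665/38124233 -59627461/38124233 -34938408/38124233; -59627461/38124233 207206299/38124233 84115518/38124233; -34938408/38124233 84115518/38124233 77274615/38124233]

step 0: x' = [-303/173, 7844/4325, 7913/4325], P' = [217/173 -533/173 -306/173; -533/173 118729/12975 18586/4325; -306/173 18586/4325 13947/4325]
step 1: x' = [-38747521/38124233, 226823580/38124233, 20205848/38124233], P' = [24700665/38124233 -59627461/38124233 -34938408/38124233; -59627461/38124233 207206299/38124233 84115518/38124233; -34938408/38124233 84115518/38124233 77274615/38124233]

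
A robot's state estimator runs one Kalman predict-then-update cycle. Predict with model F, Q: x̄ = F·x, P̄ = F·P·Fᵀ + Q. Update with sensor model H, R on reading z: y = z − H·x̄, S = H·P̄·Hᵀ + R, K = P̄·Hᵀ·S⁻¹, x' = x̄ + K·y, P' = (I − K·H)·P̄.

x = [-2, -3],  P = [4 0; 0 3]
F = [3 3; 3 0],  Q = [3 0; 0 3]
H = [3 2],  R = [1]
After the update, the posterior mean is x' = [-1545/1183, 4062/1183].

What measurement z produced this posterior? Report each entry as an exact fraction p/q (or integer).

x̄ = F·x = [-15, -6]
P̄ = F·P·Fᵀ + Q = [66 36; 36 39]
S = H·P̄·Hᵀ + R = [1183]
K = P̄·Hᵀ·S⁻¹ = [270/1183; 186/1183]
x' − x̄ = [16200/1183, 11160/1183] = K·y
y = (KᵀK)⁻¹·Kᵀ·(x' − x̄) = [60]
z = y + H·x̄ = [60] + [-57] = [3]

z = [3]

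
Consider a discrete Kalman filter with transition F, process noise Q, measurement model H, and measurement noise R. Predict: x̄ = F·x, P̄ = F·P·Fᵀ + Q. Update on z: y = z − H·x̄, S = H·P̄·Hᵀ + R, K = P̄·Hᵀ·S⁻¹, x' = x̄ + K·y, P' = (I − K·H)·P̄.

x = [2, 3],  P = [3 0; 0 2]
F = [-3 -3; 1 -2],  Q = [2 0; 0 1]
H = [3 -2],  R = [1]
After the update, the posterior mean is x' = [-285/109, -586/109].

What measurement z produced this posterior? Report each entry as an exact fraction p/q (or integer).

z = [3]

x̄ = F·x = [-15, -4]
P̄ = F·P·Fᵀ + Q = [47 3; 3 12]
S = H·P̄·Hᵀ + R = [436]
K = P̄·Hᵀ·S⁻¹ = [135/436; -15/436]
x' − x̄ = [1350/109, -150/109] = K·y
y = (KᵀK)⁻¹·Kᵀ·(x' − x̄) = [40]
z = y + H·x̄ = [40] + [-37] = [3]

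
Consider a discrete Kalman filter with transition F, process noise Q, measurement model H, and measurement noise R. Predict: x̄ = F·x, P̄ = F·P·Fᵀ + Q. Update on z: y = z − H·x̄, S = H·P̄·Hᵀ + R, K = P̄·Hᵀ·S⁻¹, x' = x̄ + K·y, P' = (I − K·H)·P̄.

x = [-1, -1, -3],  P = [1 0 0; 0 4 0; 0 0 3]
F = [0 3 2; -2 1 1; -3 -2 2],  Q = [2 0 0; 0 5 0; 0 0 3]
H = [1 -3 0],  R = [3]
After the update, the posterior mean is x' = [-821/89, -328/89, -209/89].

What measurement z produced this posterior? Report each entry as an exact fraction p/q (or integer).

z = [2]

x̄ = F·x = [-9, -2, -1]
P̄ = F·P·Fᵀ + Q = [50 18 -12; 18 16 4; -12 4 40]
S = H·P̄·Hᵀ + R = [89]
K = P̄·Hᵀ·S⁻¹ = [-4/89; -30/89; -24/89]
x' − x̄ = [-20/89, -150/89, -120/89] = K·y
y = (KᵀK)⁻¹·Kᵀ·(x' − x̄) = [5]
z = y + H·x̄ = [5] + [-3] = [2]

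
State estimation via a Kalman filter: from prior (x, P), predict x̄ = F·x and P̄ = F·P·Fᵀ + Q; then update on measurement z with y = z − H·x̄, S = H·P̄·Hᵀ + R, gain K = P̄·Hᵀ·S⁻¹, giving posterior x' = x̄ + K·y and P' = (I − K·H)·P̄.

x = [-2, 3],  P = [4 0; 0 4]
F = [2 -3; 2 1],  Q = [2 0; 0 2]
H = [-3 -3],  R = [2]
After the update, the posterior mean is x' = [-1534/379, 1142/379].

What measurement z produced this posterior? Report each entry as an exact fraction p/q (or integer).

x̄ = F·x = [-13, -1]
P̄ = F·P·Fᵀ + Q = [54 4; 4 22]
S = H·P̄·Hᵀ + R = [758]
K = P̄·Hᵀ·S⁻¹ = [-87/379; -39/379]
x' − x̄ = [3393/379, 1521/379] = K·y
y = (KᵀK)⁻¹·Kᵀ·(x' − x̄) = [-39]
z = y + H·x̄ = [-39] + [42] = [3]

z = [3]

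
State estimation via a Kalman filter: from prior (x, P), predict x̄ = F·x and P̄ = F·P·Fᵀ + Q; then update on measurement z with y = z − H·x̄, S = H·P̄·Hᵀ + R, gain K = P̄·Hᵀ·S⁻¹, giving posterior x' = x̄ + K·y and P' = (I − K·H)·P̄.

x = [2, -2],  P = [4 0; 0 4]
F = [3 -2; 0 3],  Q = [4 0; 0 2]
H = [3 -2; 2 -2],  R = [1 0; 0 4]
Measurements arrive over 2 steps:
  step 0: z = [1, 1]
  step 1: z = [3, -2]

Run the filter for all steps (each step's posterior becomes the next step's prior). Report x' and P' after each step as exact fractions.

step 0: x' = [774/2639, -269/2639], P' = [7816/2639 10840/2639; 10840/2639 15558/2639]
step 1: x' = [4379624/1512595, 920709/302519], P' = [3572572/1512595 997508/302519; 997508/302519 1452868/302519]

step 0: x̄ = F·x = [10, -6]
step 0: P̄ = F·P·Fᵀ + Q = [56 -24; -24 38]
step 0: y = z − H·x̄ = [-41, -31]
step 0: S = H·P̄·Hᵀ + R = [945 728; 728 572]
step 0: K = P̄·Hᵀ·S⁻¹ = [136/203 -216/377; 108/203 -337/377]
step 0: x' = x̄ + K·y = [774/2639, -269/2639]
step 0: P' = (I − K·H)·P̄ = [7816/2639 10840/2639; 10840/2639 15558/2639]
step 1: x̄ = F·x = [220/203, -807/2639]
step 1: P̄ = F·P·Fᵀ + Q = [1004/203 324/203; 324/203 145300/2639]
step 1: y = z − H·x̄ = [-2277/2639, -12612/2639]
step 1: S = H·P̄·Hᵀ + R = [650763/2639 617392/2639; 617392/2639 610268/2639]
step 1: K = P̄·Hᵀ·S⁻¹ = [742636/1512595 -707484/1512595; 86788/302519 -227680/302519]
step 1: x' = x̄ + K·y = [4379624/1512595, 920709/302519]
step 1: P' = (I − K·H)·P̄ = [3572572/1512595 997508/302519; 997508/302519 1452868/302519]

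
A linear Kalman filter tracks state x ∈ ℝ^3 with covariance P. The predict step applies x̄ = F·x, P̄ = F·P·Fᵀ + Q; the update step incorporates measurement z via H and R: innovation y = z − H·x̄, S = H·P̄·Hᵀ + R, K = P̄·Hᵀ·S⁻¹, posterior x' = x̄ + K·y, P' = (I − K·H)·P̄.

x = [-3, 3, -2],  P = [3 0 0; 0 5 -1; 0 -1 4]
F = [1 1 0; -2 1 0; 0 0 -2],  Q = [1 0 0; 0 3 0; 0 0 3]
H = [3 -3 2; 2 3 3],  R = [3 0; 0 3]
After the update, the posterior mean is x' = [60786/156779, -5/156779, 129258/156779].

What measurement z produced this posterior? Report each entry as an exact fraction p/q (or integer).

z = [3, 3]

x̄ = F·x = [0, 9, 4]
P̄ = F·P·Fᵀ + Q = [9 -1 2; -1 20 2; 2 2 19]
S = H·P̄·Hᵀ + R = [358 5; 5 438]
K = P̄·Hᵀ·S⁻¹ = [14787/156779 7348/156779; -26162/156779 23207/156779; 16309/156779 23796/156779]
x' − x̄ = [60786/156779, -1411016/156779, -497858/156779] = K·y
y = (KᵀK)⁻¹·Kᵀ·(x' − x̄) = [22, -36]
z = y + H·x̄ = [22, -36] + [-19, 39] = [3, 3]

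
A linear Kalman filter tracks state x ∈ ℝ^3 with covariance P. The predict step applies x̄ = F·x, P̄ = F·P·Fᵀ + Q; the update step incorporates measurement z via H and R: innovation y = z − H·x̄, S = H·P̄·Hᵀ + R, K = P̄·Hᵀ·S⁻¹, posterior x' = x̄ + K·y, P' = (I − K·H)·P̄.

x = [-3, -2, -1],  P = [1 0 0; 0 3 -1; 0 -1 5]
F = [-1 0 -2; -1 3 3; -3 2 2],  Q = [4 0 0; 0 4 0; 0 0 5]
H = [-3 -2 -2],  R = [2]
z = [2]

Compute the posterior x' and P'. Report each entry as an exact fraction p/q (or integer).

x̄ = F·x = [5, -6, 3]
P̄ = F·P·Fᵀ + Q = [25 -23 -13; -23 59 39; -13 39 38]
y = z − H·x̄ = [11]
S = H·P̄·Hᵀ + R = [495]
K = P̄·Hᵀ·S⁻¹ = [-1/165; -127/495; -23/99]
x' = x̄ + K·y = [74/15, -397/45, 4/9]
P' = (I − K·H)·P̄ = [1374/55 -3922/165 -452/33; -3922/165 13076/495 940/99; -452/33 940/99 1117/99]

x' = [74/15, -397/45, 4/9]
P' = [1374/55 -3922/165 -452/33; -3922/165 13076/495 940/99; -452/33 940/99 1117/99]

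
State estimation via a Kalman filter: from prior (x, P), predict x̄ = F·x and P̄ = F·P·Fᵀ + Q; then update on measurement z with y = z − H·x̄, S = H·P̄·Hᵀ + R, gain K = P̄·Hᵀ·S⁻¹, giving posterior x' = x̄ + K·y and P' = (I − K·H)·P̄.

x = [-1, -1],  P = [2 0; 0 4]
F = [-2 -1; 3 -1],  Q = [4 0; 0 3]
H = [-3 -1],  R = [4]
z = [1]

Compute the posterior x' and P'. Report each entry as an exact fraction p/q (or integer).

x̄ = F·x = [3, -2]
P̄ = F·P·Fᵀ + Q = [16 -8; -8 25]
y = z − H·x̄ = [8]
S = H·P̄·Hᵀ + R = [125]
K = P̄·Hᵀ·S⁻¹ = [-8/25; -1/125]
x' = x̄ + K·y = [11/25, -258/125]
P' = (I − K·H)·P̄ = [16/5 -208/25; -208/25 3124/125]

x' = [11/25, -258/125]
P' = [16/5 -208/25; -208/25 3124/125]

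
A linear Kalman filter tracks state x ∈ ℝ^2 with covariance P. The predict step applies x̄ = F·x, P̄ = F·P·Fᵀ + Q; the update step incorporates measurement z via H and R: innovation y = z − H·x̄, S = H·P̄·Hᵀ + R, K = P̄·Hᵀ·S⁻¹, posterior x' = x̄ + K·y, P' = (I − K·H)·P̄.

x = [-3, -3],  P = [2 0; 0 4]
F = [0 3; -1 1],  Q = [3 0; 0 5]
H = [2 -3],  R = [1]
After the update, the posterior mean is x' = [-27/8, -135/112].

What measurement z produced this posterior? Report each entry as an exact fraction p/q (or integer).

x̄ = F·x = [-9, 0]
P̄ = F·P·Fᵀ + Q = [39 12; 12 11]
S = H·P̄·Hᵀ + R = [112]
K = P̄·Hᵀ·S⁻¹ = [3/8; -9/112]
x' − x̄ = [45/8, -135/112] = K·y
y = (KᵀK)⁻¹·Kᵀ·(x' − x̄) = [15]
z = y + H·x̄ = [15] + [-18] = [-3]

z = [-3]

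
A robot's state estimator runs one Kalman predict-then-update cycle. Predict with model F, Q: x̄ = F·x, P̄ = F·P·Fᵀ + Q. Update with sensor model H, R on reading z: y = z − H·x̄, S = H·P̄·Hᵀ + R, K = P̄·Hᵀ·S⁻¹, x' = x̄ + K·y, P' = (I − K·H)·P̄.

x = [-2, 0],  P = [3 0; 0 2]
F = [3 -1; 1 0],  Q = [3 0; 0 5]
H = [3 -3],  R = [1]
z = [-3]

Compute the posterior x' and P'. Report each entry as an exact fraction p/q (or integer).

x' = [-573/199, -371/199]
P' = [1607/199 1584/199; 1584/199 1583/199]

x̄ = F·x = [-6, -2]
P̄ = F·P·Fᵀ + Q = [32 9; 9 8]
y = z − H·x̄ = [9]
S = H·P̄·Hᵀ + R = [199]
K = P̄·Hᵀ·S⁻¹ = [69/199; 3/199]
x' = x̄ + K·y = [-573/199, -371/199]
P' = (I − K·H)·P̄ = [1607/199 1584/199; 1584/199 1583/199]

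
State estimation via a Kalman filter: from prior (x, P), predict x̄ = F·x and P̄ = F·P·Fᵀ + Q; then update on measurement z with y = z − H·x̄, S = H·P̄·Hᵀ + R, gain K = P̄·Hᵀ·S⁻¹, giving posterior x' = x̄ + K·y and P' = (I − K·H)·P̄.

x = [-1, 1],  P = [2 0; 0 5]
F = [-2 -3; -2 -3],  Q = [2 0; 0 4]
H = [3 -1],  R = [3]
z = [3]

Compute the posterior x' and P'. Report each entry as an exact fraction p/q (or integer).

x' = [323/237, 91/79]
P' = [491/237 379/79; 379/79 1035/79]

x̄ = F·x = [-1, -1]
P̄ = F·P·Fᵀ + Q = [55 53; 53 57]
y = z − H·x̄ = [5]
S = H·P̄·Hᵀ + R = [237]
K = P̄·Hᵀ·S⁻¹ = [112/237; 34/79]
x' = x̄ + K·y = [323/237, 91/79]
P' = (I − K·H)·P̄ = [491/237 379/79; 379/79 1035/79]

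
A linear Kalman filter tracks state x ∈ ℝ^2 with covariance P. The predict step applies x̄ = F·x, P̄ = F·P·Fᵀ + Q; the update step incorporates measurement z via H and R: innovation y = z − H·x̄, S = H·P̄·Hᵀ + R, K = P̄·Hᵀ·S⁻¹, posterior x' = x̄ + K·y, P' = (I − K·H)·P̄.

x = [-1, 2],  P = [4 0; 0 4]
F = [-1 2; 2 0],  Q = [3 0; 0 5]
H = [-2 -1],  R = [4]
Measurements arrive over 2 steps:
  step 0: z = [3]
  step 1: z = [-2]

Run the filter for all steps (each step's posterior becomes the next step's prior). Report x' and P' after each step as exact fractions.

step 0: x̄ = F·x = [5, -2]
step 0: P̄ = F·P·Fᵀ + Q = [23 -8; -8 21]
step 0: y = z − H·x̄ = [11]
step 0: S = H·P̄·Hᵀ + R = [85]
step 0: K = P̄·Hᵀ·S⁻¹ = [-38/85; -1/17]
step 0: x' = x̄ + K·y = [7/85, -45/17]
step 0: P' = (I − K·H)·P̄ = [511/85 -174/17; -174/17 352/17]
step 1: x̄ = F·x = [-457/85, 14/85]
step 1: P̄ = F·P·Fᵀ + Q = [11286/85 -4502/85; -4502/85 2469/85]
step 1: y = z − H·x̄ = [-214/17]
step 1: S = H·P̄·Hᵀ + R = [5989/17]
step 1: K = P̄·Hᵀ·S⁻¹ = [-3614/5989; 1307/5989]
step 1: x' = x̄ + K·y = [66471/29945, -77332/29945]
step 1: P' = (I − K·H)·P̄ = [134522/29945 -196764/29945; -196764/29945 367388/29945]

step 0: x' = [7/85, -45/17], P' = [511/85 -174/17; -174/17 352/17]
step 1: x' = [66471/29945, -77332/29945], P' = [134522/29945 -196764/29945; -196764/29945 367388/29945]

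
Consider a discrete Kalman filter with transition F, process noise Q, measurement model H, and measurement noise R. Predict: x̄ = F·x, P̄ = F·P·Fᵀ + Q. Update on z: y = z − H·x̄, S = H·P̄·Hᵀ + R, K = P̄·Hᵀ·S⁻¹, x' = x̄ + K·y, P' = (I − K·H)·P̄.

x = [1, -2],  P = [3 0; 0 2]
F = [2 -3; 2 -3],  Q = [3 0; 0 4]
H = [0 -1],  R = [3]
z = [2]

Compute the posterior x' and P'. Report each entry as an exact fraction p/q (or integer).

x̄ = F·x = [8, 8]
P̄ = F·P·Fᵀ + Q = [33 30; 30 34]
y = z − H·x̄ = [10]
S = H·P̄·Hᵀ + R = [37]
K = P̄·Hᵀ·S⁻¹ = [-30/37; -34/37]
x' = x̄ + K·y = [-4/37, -44/37]
P' = (I − K·H)·P̄ = [321/37 90/37; 90/37 102/37]

x' = [-4/37, -44/37]
P' = [321/37 90/37; 90/37 102/37]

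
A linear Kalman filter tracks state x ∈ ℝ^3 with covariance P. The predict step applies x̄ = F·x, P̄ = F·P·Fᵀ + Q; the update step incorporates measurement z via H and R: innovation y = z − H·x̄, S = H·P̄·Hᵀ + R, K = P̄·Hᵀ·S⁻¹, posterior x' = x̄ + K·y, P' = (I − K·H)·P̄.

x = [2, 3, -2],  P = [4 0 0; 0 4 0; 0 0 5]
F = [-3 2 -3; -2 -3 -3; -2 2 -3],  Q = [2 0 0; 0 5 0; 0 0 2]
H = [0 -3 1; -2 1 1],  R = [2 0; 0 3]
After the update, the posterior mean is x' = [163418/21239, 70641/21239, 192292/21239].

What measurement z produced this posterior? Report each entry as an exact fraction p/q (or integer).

z = [-1, -3]

x̄ = F·x = [6, -7, 8]
P̄ = F·P·Fᵀ + Q = [99 45 85; 45 102 37; 85 37 79]
S = H·P̄·Hᵀ + R = [777 -201; -201 134]
K = P̄·Hᵀ·S⁻¹ = [-304/951 -20962/21239; -391/951 -5332/21239; -226/951 -16130/21239]
x' − x̄ = [35984/21239, 219314/21239, 22380/21239] = K·y
y = (KᵀK)⁻¹·Kᵀ·(x' − x̄) = [-30, 8]
z = y + H·x̄ = [-30, 8] + [29, -11] = [-1, -3]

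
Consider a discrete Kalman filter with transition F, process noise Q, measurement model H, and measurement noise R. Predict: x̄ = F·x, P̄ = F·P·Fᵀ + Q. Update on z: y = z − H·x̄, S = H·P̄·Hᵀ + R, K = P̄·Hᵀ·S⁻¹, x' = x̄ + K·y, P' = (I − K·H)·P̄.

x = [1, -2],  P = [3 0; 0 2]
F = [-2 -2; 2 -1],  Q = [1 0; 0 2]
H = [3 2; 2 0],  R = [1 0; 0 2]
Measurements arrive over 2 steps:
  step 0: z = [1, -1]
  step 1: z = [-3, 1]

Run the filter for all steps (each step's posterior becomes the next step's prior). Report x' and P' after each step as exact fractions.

step 0: x' = [-13/22, 16/11], P' = [1109/2376 -205/297; -205/297 376/297]
step 1: x' = [660/13351, -20784/13351], P' = [4075/13351 -5739/13351; -5739/13351 11290/13351]

step 0: x̄ = F·x = [2, 4]
step 0: P̄ = F·P·Fᵀ + Q = [21 -8; -8 16]
step 0: y = z − H·x̄ = [-13, -5]
step 0: S = H·P̄·Hᵀ + R = [158 94; 94 86]
step 0: K = P̄·Hᵀ·S⁻¹ = [47/2376 1109/2376; 137/297 -205/297]
step 0: x' = x̄ + K·y = [-13/22, 16/11]
step 0: P' = (I − K·H)·P̄ = [1109/2376 -205/297; -205/297 376/297]
step 1: x̄ = F·x = [-19/11, -29/11]
step 1: P̄ = F·P·Fᵀ + Q = [53/22 45/22; 45/22 521/66]
step 1: y = z − H·x̄ = [82/11, 49/11]
step 1: S = H·P̄·Hᵀ + R = [5201/66 249/11; 249/11 128/11]
step 1: K = P̄·Hᵀ·S⁻¹ = [747/13351 4075/13351; 5363/13351 -5739/13351]
step 1: x' = x̄ + K·y = [660/13351, -20784/13351]
step 1: P' = (I − K·H)·P̄ = [4075/13351 -5739/13351; -5739/13351 11290/13351]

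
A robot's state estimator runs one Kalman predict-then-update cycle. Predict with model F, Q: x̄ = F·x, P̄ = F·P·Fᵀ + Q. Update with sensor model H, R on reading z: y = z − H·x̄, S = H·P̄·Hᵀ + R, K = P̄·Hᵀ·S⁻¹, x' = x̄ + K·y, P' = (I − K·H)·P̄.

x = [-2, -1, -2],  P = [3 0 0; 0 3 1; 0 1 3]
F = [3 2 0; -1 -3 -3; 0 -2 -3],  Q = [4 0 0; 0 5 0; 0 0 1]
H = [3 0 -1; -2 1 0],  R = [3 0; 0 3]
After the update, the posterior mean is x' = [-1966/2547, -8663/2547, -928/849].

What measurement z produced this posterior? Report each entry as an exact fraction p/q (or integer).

x̄ = F·x = [-8, 11, 8]
P̄ = F·P·Fᵀ + Q = [43 -33 -18; -33 80 60; -18 60 52]
S = H·P̄·Hᵀ + R = [550 -453; -453 387]
K = P̄·Hᵀ·S⁻¹ = [994/2547 1141/7641; 1535/2547 8273/7641; 274/849 1594/2547]
x' − x̄ = [18410/2547, -36680/2547, -7720/849] = K·y
y = (KᵀK)⁻¹·Kᵀ·(x' − x̄) = [30, -30]
z = y + H·x̄ = [30, -30] + [-32, 27] = [-2, -3]

z = [-2, -3]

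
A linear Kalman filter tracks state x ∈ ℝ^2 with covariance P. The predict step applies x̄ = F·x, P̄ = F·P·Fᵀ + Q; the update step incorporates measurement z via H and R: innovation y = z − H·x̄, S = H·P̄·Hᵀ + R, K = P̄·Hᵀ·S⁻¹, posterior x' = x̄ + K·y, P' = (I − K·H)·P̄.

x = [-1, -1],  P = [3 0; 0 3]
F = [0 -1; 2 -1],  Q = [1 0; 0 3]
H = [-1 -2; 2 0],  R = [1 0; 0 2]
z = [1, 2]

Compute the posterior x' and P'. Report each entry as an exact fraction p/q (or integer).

x' = [1, -1]
P' = [256/601 -123/601; -123/601 207/601]

x̄ = F·x = [1, -1]
P̄ = F·P·Fᵀ + Q = [4 3; 3 18]
y = z − H·x̄ = [0, 0]
S = H·P̄·Hᵀ + R = [89 -20; -20 18]
K = P̄·Hᵀ·S⁻¹ = [-10/601 256/601; -291/601 -123/601]
x' = x̄ + K·y = [1, -1]
P' = (I − K·H)·P̄ = [256/601 -123/601; -123/601 207/601]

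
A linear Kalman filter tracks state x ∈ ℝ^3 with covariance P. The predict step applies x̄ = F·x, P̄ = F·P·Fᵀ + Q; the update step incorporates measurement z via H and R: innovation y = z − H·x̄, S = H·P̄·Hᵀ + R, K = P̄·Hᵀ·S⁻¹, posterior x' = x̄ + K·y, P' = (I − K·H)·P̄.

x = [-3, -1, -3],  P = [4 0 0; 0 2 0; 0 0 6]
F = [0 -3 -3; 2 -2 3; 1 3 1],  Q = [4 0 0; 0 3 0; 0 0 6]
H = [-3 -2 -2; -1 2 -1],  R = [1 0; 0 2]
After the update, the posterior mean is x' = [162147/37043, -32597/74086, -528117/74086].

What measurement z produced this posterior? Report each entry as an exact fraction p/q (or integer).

x̄ = F·x = [12, -13, -9]
P̄ = F·P·Fᵀ + Q = [76 -42 -36; -42 81 14; -36 14 34]
S = H·P̄·Hᵀ + R = [321 -68; -68 476]
K = P̄·Hᵀ·S⁻¹ = [-628/2179 -11175/37043; -258/2179 28319/74086; 114/2179 5223/74086]
x' − x̄ = [-282369/37043, 930521/74086, 138657/74086] = K·y
y = (KᵀK)⁻¹·Kᵀ·(x' − x̄) = [-6, 31]
z = y + H·x̄ = [-6, 31] + [8, -29] = [2, 2]

z = [2, 2]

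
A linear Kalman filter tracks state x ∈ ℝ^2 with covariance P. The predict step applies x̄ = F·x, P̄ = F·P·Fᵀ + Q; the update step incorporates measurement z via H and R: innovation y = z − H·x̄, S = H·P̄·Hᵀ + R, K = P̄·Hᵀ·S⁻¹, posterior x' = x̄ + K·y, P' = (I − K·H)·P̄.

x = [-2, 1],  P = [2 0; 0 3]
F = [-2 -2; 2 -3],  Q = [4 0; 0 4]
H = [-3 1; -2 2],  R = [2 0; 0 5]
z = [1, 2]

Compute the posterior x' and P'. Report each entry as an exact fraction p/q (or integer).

x̄ = F·x = [2, -7]
P̄ = F·P·Fᵀ + Q = [24 10; 10 39]
y = z − H·x̄ = [14, 20]
S = H·P̄·Hᵀ + R = [197 142; 142 177]
K = P̄·Hᵀ·S⁻¹ = [-6998/14705 3288/14705; -6643/14705 10148/14705]
x' = x̄ + K·y = [-2802/14705, 7023/14705]
P' = (I − K·H)·P̄ = [11108/14705 19328/14705; 19328/14705 44698/14705]

x' = [-2802/14705, 7023/14705]
P' = [11108/14705 19328/14705; 19328/14705 44698/14705]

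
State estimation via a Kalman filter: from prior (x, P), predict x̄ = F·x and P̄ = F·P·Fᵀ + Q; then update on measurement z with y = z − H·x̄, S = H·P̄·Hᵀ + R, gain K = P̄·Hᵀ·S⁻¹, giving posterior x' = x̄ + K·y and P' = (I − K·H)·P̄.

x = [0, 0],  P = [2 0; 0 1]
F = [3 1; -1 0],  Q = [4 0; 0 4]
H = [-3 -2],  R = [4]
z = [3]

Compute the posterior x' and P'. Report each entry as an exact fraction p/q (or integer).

x̄ = F·x = [0, 0]
P̄ = F·P·Fᵀ + Q = [23 -6; -6 6]
y = z − H·x̄ = [3]
S = H·P̄·Hᵀ + R = [163]
K = P̄·Hᵀ·S⁻¹ = [-57/163; 6/163]
x' = x̄ + K·y = [-171/163, 18/163]
P' = (I − K·H)·P̄ = [500/163 -636/163; -636/163 942/163]

x' = [-171/163, 18/163]
P' = [500/163 -636/163; -636/163 942/163]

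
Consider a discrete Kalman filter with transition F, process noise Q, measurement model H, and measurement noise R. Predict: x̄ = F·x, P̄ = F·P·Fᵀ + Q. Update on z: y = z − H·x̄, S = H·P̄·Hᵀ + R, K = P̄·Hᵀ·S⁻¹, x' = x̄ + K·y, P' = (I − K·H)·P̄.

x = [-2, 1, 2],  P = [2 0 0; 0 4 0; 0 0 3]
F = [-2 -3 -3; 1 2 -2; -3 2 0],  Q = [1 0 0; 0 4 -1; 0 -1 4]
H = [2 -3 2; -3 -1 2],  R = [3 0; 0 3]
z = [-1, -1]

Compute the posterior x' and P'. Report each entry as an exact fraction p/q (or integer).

x' = [174525/500909, 439452/500909, 275405/500909]
P' = [1398448/500909 3236290/500909 3552992/500909; 3236290/500909 8190358/500909 8917403/500909; 3552992/500909 8917403/500909 9902032/500909]

x̄ = F·x = [-5, -4, 8]
P̄ = F·P·Fᵀ + Q = [72 -10 -12; -10 34 9; -12 9 38]
y = z − H·x̄ = [-19, -36]
S = H·P̄·Hᵀ + R = [665 -296; -296 885]
K = P̄·Hᵀ·S⁻¹ = [64670/500909 -108550/500909; -87896/500909 -21474/500909; 52613/500909 75895/500909]
x' = x̄ + K·y = [174525/500909, 439452/500909, 275405/500909]
P' = (I − K·H)·P̄ = [1398448/500909 3236290/500909 3552992/500909; 3236290/500909 8190358/500909 8917403/500909; 3552992/500909 8917403/500909 9902032/500909]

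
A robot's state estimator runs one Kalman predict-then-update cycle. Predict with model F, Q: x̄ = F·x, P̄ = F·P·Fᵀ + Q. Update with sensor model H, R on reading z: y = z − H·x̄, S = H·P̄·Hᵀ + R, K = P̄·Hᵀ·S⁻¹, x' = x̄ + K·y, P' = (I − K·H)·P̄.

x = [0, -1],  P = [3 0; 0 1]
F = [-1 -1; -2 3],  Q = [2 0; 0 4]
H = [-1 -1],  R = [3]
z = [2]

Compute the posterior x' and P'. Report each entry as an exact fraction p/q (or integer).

x' = [1, -3]
P' = [159/40 -33/10; -33/10 27/5]

x̄ = F·x = [1, -3]
P̄ = F·P·Fᵀ + Q = [6 3; 3 25]
y = z − H·x̄ = [0]
S = H·P̄·Hᵀ + R = [40]
K = P̄·Hᵀ·S⁻¹ = [-9/40; -7/10]
x' = x̄ + K·y = [1, -3]
P' = (I − K·H)·P̄ = [159/40 -33/10; -33/10 27/5]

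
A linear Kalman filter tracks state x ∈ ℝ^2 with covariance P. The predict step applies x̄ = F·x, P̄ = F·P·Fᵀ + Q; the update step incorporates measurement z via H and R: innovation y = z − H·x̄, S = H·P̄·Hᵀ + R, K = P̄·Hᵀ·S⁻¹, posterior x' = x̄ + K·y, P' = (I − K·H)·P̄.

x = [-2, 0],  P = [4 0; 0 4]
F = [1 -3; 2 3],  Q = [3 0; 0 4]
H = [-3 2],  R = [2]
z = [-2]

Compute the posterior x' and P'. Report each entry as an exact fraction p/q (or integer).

x̄ = F·x = [-2, -4]
P̄ = F·P·Fᵀ + Q = [43 -28; -28 56]
y = z − H·x̄ = [0]
S = H·P̄·Hᵀ + R = [949]
K = P̄·Hᵀ·S⁻¹ = [-185/949; 196/949]
x' = x̄ + K·y = [-2, -4]
P' = (I − K·H)·P̄ = [6582/949 9688/949; 9688/949 14728/949]

x' = [-2, -4]
P' = [6582/949 9688/949; 9688/949 14728/949]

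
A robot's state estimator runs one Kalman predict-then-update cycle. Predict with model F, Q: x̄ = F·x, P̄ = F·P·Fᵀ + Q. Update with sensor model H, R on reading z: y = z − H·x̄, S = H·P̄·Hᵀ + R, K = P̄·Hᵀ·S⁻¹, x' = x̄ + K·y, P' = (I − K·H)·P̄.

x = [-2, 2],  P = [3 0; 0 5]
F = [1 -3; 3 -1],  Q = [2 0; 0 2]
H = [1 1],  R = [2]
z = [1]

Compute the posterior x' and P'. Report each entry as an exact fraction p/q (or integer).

x' = [93/67, -43/67]
P' = [612/67 -538/67; -538/67 596/67]

x̄ = F·x = [-8, -8]
P̄ = F·P·Fᵀ + Q = [50 24; 24 34]
y = z − H·x̄ = [17]
S = H·P̄·Hᵀ + R = [134]
K = P̄·Hᵀ·S⁻¹ = [37/67; 29/67]
x' = x̄ + K·y = [93/67, -43/67]
P' = (I − K·H)·P̄ = [612/67 -538/67; -538/67 596/67]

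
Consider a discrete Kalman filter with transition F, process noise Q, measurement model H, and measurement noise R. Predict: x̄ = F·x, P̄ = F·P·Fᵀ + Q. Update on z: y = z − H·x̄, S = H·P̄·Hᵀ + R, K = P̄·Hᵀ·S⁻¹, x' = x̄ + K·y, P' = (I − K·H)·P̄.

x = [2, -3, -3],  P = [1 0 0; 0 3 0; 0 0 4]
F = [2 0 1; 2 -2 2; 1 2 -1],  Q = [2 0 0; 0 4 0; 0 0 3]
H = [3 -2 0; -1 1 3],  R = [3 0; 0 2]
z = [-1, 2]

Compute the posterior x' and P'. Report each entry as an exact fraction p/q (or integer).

x̄ = F·x = [1, 4, -1]
P̄ = F·P·Fᵀ + Q = [10 12 -2; 12 36 -18; -2 -18 20]
y = z − H·x̄ = [4, 2]
S = H·P̄·Hᵀ + R = [93 48; 48 108]
K = P̄·Hᵀ·S⁻¹ = [14/129 -11/129; -68/215 -59/430; 94/645 221/645]
x' = x̄ + K·y = [163/129, 529/215, 173/645]
P' = (I − K·H)·P̄ = [1162/129 574/43 -194/129; 574/43 4407/215 -532/215; -194/129 -532/215 356/645]

x' = [163/129, 529/215, 173/645]
P' = [1162/129 574/43 -194/129; 574/43 4407/215 -532/215; -194/129 -532/215 356/645]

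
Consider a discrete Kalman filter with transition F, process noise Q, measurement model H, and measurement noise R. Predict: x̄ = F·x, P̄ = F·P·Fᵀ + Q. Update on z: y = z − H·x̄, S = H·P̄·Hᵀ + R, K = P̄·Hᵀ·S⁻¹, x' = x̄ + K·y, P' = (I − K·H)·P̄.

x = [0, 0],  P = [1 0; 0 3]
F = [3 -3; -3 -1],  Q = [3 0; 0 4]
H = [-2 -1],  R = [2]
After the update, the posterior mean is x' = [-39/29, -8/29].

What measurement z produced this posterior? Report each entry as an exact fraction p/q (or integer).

x̄ = F·x = [0, 0]
P̄ = F·P·Fᵀ + Q = [39 0; 0 16]
S = H·P̄·Hᵀ + R = [174]
K = P̄·Hᵀ·S⁻¹ = [-13/29; -8/87]
x' − x̄ = [-39/29, -8/29] = K·y
y = (KᵀK)⁻¹·Kᵀ·(x' − x̄) = [3]
z = y + H·x̄ = [3] + [0] = [3]

z = [3]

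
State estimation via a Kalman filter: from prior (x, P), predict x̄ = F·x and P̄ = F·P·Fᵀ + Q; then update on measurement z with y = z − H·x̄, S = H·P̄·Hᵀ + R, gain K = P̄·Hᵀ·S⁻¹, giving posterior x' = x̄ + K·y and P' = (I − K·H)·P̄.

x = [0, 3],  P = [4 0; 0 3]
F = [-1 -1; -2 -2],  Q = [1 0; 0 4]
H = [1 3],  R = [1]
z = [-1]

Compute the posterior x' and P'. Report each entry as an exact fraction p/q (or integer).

x' = [-143/381, -86/381]
P' = [548/381 -166/381; -166/381 92/381]

x̄ = F·x = [-3, -6]
P̄ = F·P·Fᵀ + Q = [8 14; 14 32]
y = z − H·x̄ = [20]
S = H·P̄·Hᵀ + R = [381]
K = P̄·Hᵀ·S⁻¹ = [50/381; 110/381]
x' = x̄ + K·y = [-143/381, -86/381]
P' = (I − K·H)·P̄ = [548/381 -166/381; -166/381 92/381]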